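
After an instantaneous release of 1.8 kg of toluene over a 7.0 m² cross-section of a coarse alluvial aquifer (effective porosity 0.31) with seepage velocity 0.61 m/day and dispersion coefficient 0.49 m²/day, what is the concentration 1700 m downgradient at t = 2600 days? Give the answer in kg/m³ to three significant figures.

For an instantaneous plane source, C(x,t) = M/(n_e·A·√(4πDt)) · exp(−(x−vt)²/(4Dt)), with n_e·A the pore (flow) area.
Plume center vt = 0.61 × 2600 = 1586 m, so the well at 1700 m is 114 m downgradient of the peak.
√(4πDt) = 126.5 m, giving peak height M/(n_e·A·√(4πDt)) = 1.8/(0.31 × 7.0 × 126.5) = 0.006557 kg/m³.
(x−vt)²/(4Dt) = (114)²/(4 × 0.49 × 2600) = 2.550; exp(−2.550) = 0.07808.
C = 0.006557 × 0.07808 = 0.000512 kg/m³.

0.000512 kg/m³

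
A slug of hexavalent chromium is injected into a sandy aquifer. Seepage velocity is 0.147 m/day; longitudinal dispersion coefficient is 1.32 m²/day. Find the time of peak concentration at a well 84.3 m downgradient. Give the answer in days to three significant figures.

516 days

For the 1D instantaneous-source solution, setting ∂C/∂t = 0 at fixed x gives v²t² + 2Dt − x² = 0, so t = (√(D² + v²x²) − D)/v².
√(D² + v²x²) = √(1.32² + 0.147² × 84.3²) = 12.46; v² = 0.021609.
t = (12.46 − 1.32)/0.021609 = 516 days (vs. the pure-advection estimate x/v = 573 d).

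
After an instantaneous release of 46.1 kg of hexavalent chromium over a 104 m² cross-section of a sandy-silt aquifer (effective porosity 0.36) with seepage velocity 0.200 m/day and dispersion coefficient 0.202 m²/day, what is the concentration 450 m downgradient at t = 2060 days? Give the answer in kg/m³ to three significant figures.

0.00715 kg/m³

For an instantaneous plane source, C(x,t) = M/(n_e·A·√(4πDt)) · exp(−(x−vt)²/(4Dt)), with n_e·A the pore (flow) area.
Plume center vt = 0.200 × 2060 = 412 m, so the well at 450 m is 38 m downgradient of the peak.
√(4πDt) = 72.31 m, giving peak height M/(n_e·A·√(4πDt)) = 46.1/(0.36 × 104 × 72.31) = 0.01703 kg/m³.
(x−vt)²/(4Dt) = (38)²/(4 × 0.202 × 2060) = 0.8675; exp(−0.8675) = 0.4200.
C = 0.01703 × 0.4200 = 0.00715 kg/m³.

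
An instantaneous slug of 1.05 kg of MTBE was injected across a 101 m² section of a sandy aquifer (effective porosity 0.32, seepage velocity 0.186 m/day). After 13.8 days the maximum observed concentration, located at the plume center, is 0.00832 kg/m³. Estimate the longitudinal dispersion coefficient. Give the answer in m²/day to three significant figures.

At the plume center C_max = M/(n_e·A·√(4πDt)), so D = M²/(4πt·(n_e·A·C_max)²).
n_e·A·C_max = 0.32 × 101 × 0.00832 = 0.2689 kg/m.
D = 1.05²/(4π × 13.8 × 0.2689²) = 0.0879 m²/day.

0.0879 m²/day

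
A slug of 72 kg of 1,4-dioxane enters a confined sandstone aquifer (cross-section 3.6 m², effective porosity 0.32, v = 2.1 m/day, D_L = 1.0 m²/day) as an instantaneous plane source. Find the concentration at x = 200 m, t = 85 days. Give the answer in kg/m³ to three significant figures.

For an instantaneous plane source, C(x,t) = M/(n_e·A·√(4πDt)) · exp(−(x−vt)²/(4Dt)), with n_e·A the pore (flow) area.
Plume center vt = 2.1 × 85 = 178.5 m, so the well at 200 m is 21.5 m downgradient of the peak.
√(4πDt) = 32.68 m, giving peak height M/(n_e·A·√(4πDt)) = 72/(0.32 × 3.6 × 32.68) = 1.912 kg/m³.
(x−vt)²/(4Dt) = (21.5)²/(4 × 1.0 × 85) = 1.360; exp(−1.360) = 0.2567.
C = 1.912 × 0.2567 = 0.491 kg/m³.

0.491 kg/m³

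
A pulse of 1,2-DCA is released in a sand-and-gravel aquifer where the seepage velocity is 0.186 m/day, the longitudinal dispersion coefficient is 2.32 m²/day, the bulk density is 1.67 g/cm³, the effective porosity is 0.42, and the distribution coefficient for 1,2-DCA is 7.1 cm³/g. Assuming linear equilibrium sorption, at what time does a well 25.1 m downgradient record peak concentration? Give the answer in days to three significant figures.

Retardation factor R = 1 + ρ_b·K_d/n = 1 + 1.67 × 7.1/0.42 = 29.23.
Sorption retards both mechanisms: v_R = v/R = 0.006363 m/day, D_R = D/R = 0.07937 m²/day.
Peak time from v_R²t² + 2D_R t − x² = 0: t = (√(D_R² + v_R²x²) − D_R)/v_R².
√(D_R² + v_R²x²) = √(0.07937² + 0.006363² × 25.1²) = 0.1783; v_R² = 4.049e-05.
t = (0.1783 − 0.07937)/4.049e-05 = 2440 days.

2440 days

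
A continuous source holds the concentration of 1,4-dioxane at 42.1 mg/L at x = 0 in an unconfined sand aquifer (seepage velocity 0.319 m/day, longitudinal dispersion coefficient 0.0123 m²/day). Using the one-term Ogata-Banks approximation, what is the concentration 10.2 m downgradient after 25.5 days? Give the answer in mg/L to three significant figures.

For a continuous step input, C/C₀ ≈ ½·erfc((x−vt)/(2√(Dt))).
vt = 0.319 × 25.5 = 8.1345 m and 2√(Dt) = 2√(0.0123 × 25.5) = 1.120 m.
Argument (x−vt)/(2√(Dt)) = (10.2 − 8.1345)/1.120 = 1.844; ½·erfc(1.844) = 0.004556.
C = 42.1 × 0.004556 = 0.192 mg/L.

0.192 mg/L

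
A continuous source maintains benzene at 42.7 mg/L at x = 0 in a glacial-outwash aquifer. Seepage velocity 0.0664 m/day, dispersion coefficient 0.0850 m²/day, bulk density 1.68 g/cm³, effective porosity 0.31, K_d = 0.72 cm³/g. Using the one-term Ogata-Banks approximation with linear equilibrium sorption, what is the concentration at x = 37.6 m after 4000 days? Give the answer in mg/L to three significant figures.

Retardation factor R = 1 + ρ_b·K_d/n = 1 + 1.68 × 0.72/0.31 = 4.902.
Sorption retards both mechanisms: v_R = v/R = 0.01355 m/day, D_R = D/R = 0.01734 m²/day.
v_R·t = 0.01355 × 4000 = 54.2 m; 2√(D_R t) = 16.66 m; argument = (37.6 − 54.2)/16.66 = -0.9964.
C = C₀ × ½·erfc(-0.9964) = 42.7 × 0.9206 = 39.3 mg/L.

39.3 mg/L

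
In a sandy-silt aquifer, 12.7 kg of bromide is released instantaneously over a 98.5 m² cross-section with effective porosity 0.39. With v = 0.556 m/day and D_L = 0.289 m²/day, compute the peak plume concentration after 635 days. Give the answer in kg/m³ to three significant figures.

The peak of an instantaneous 1D plume sits at x = vt; there the Gaussian factor is 1 and C_max = M/(n_e·A·√(4πDt)), where n_e·A is the pore area the mass is dissolved in.
√(4πDt) = √(4π × 0.289 × 635) = 48.02 m, so C_max = 12.7/(0.39 × 98.5 × 48.02) = 0.00688 kg/m³.

0.00688 kg/m³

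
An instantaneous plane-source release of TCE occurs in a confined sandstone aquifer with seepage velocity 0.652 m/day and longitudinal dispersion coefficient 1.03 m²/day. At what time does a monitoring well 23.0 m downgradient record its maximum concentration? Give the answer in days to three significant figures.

For the 1D instantaneous-source solution, setting ∂C/∂t = 0 at fixed x gives v²t² + 2Dt − x² = 0, so t = (√(D² + v²x²) − D)/v².
√(D² + v²x²) = √(1.03² + 0.652² × 23.0²) = 15.03; v² = 0.425104.
t = (15.03 − 1.03)/0.425104 = 32.9 days (vs. the pure-advection estimate x/v = 35.3 d).

32.9 days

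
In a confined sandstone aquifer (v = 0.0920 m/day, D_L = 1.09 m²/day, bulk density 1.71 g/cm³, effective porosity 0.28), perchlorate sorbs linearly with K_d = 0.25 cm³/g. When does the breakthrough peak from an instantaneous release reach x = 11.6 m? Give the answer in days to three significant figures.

130 days

Retardation factor R = 1 + ρ_b·K_d/n = 1 + 1.71 × 0.25/0.28 = 2.527.
Sorption retards both mechanisms: v_R = v/R = 0.03641 m/day, D_R = D/R = 0.4313 m²/day.
Peak time from v_R²t² + 2D_R t − x² = 0: t = (√(D_R² + v_R²x²) − D_R)/v_R².
√(D_R² + v_R²x²) = √(0.4313² + 0.03641² × 11.6²) = 0.6037; v_R² = 0.001326.
t = (0.6037 − 0.4313)/0.001326 = 130 days.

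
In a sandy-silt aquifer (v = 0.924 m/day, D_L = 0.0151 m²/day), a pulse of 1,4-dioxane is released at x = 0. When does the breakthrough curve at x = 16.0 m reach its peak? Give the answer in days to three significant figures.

17.3 days

For the 1D instantaneous-source solution, setting ∂C/∂t = 0 at fixed x gives v²t² + 2Dt − x² = 0, so t = (√(D² + v²x²) − D)/v².
√(D² + v²x²) = √(0.0151² + 0.924² × 16.0²) = 14.78; v² = 0.853776.
t = (14.78 − 0.0151)/0.853776 = 17.3 days (vs. the pure-advection estimate x/v = 17.3 d).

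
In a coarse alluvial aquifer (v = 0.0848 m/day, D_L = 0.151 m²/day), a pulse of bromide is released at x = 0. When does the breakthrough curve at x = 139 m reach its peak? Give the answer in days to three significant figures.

1620 days

For the 1D instantaneous-source solution, setting ∂C/∂t = 0 at fixed x gives v²t² + 2Dt − x² = 0, so t = (√(D² + v²x²) − D)/v².
√(D² + v²x²) = √(0.151² + 0.0848² × 139²) = 11.79; v² = 0.00719104.
t = (11.79 − 0.151)/0.00719104 = 1620 days (vs. the pure-advection estimate x/v = 1640 d).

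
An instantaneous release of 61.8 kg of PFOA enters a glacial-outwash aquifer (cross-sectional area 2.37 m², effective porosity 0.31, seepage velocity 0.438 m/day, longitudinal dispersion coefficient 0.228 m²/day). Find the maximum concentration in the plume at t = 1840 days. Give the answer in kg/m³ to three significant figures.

The peak of an instantaneous 1D plume sits at x = vt; there the Gaussian factor is 1 and C_max = M/(n_e·A·√(4πDt)), where n_e·A is the pore area the mass is dissolved in.
√(4πDt) = √(4π × 0.228 × 1840) = 72.61 m, so C_max = 61.8/(0.31 × 2.37 × 72.61) = 1.16 kg/m³.

1.16 kg/m³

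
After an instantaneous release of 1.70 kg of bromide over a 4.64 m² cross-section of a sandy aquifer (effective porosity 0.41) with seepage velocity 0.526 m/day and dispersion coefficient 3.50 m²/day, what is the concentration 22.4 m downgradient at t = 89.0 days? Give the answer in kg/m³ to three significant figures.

0.00885 kg/m³

For an instantaneous plane source, C(x,t) = M/(n_e·A·√(4πDt)) · exp(−(x−vt)²/(4Dt)), with n_e·A the pore (flow) area.
Plume center vt = 0.526 × 89.0 = 46.814 m, so the well at 22.4 m is 24.414 m upgradient of the peak.
√(4πDt) = 62.57 m, giving peak height M/(n_e·A·√(4πDt)) = 1.70/(0.41 × 4.64 × 62.57) = 0.01428 kg/m³.
(x−vt)²/(4Dt) = (-24.414)²/(4 × 3.50 × 89.0) = 0.4784; exp(−0.4784) = 0.6198.
C = 0.01428 × 0.6198 = 0.00885 kg/m³.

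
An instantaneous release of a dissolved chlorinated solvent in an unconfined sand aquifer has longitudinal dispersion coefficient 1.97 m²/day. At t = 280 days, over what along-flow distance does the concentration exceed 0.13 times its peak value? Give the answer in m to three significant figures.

The plume is Gaussian with σ = √(2Dt) = √(2 × 1.97 × 280) = 33.21 m.
C/C_peak = exp(−Δx²/(2σ²)) = 0.13 ⇒ Δx = σ·√(−2 ln 0.13) = 33.21 × 2.020 = 67.08 m.
Width = 2Δx = 134 m.

134 m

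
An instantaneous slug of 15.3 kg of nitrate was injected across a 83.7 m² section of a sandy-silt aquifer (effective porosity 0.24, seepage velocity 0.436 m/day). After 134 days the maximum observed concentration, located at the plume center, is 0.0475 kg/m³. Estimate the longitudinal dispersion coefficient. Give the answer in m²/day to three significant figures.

0.153 m²/day

At the plume center C_max = M/(n_e·A·√(4πDt)), so D = M²/(4πt·(n_e·A·C_max)²).
n_e·A·C_max = 0.24 × 83.7 × 0.0475 = 0.9542 kg/m.
D = 15.3²/(4π × 134 × 0.9542²) = 0.153 m²/day.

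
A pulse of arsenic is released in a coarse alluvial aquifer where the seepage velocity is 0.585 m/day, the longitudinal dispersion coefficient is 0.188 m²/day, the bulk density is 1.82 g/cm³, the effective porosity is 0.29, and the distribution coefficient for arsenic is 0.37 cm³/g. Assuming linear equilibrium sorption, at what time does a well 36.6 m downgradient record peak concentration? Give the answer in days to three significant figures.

206 days

Retardation factor R = 1 + ρ_b·K_d/n = 1 + 1.82 × 0.37/0.29 = 3.322.
Sorption retards both mechanisms: v_R = v/R = 0.1761 m/day, D_R = D/R = 0.05659 m²/day.
Peak time from v_R²t² + 2D_R t − x² = 0: t = (√(D_R² + v_R²x²) − D_R)/v_R².
√(D_R² + v_R²x²) = √(0.05659² + 0.1761² × 36.6²) = 6.446; v_R² = 0.03101.
t = (6.446 − 0.05659)/0.03101 = 206 days.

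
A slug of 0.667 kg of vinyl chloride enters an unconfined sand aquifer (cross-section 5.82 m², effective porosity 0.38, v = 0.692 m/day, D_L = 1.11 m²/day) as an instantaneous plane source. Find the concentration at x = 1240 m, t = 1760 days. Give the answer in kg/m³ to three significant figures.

0.00181 kg/m³

For an instantaneous plane source, C(x,t) = M/(n_e·A·√(4πDt)) · exp(−(x−vt)²/(4Dt)), with n_e·A the pore (flow) area.
Plume center vt = 0.692 × 1760 = 1217.92 m, so the well at 1240 m is 22.08 m downgradient of the peak.
√(4πDt) = 156.7 m, giving peak height M/(n_e·A·√(4πDt)) = 0.667/(0.38 × 5.82 × 156.7) = 0.001925 kg/m³.
(x−vt)²/(4Dt) = (22.08)²/(4 × 1.11 × 1760) = 0.06239; exp(−0.06239) = 0.9395.
C = 0.001925 × 0.9395 = 0.00181 kg/m³.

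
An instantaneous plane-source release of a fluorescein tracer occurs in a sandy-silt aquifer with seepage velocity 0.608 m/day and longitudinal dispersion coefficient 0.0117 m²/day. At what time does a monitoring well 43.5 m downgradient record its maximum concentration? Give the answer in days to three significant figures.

71.5 days

For the 1D instantaneous-source solution, setting ∂C/∂t = 0 at fixed x gives v²t² + 2Dt − x² = 0, so t = (√(D² + v²x²) − D)/v².
√(D² + v²x²) = √(0.0117² + 0.608² × 43.5²) = 26.45; v² = 0.369664.
t = (26.45 − 0.0117)/0.369664 = 71.5 days (vs. the pure-advection estimate x/v = 71.5 d).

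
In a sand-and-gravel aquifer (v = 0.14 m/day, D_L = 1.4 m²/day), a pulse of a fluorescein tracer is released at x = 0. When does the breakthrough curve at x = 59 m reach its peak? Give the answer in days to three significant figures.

356 days

For the 1D instantaneous-source solution, setting ∂C/∂t = 0 at fixed x gives v²t² + 2Dt − x² = 0, so t = (√(D² + v²x²) − D)/v².
√(D² + v²x²) = √(1.4² + 0.14² × 59²) = 8.378; v² = 0.0196.
t = (8.378 − 1.4)/0.0196 = 356 days (vs. the pure-advection estimate x/v = 421 d).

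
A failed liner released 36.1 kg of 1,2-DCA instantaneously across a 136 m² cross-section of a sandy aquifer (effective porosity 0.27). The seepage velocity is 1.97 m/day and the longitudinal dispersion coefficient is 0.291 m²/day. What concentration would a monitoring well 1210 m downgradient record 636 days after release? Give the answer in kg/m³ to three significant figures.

For an instantaneous plane source, C(x,t) = M/(n_e·A·√(4πDt)) · exp(−(x−vt)²/(4Dt)), with n_e·A the pore (flow) area.
Plume center vt = 1.97 × 636 = 1252.92 m, so the well at 1210 m is 42.92 m upgradient of the peak.
√(4πDt) = 48.23 m, giving peak height M/(n_e·A·√(4πDt)) = 36.1/(0.27 × 136 × 48.23) = 0.02038 kg/m³.
(x−vt)²/(4Dt) = (-42.92)²/(4 × 0.291 × 636) = 2.488; exp(−2.488) = 0.08308.
C = 0.02038 × 0.08308 = 0.00169 kg/m³.

0.00169 kg/m³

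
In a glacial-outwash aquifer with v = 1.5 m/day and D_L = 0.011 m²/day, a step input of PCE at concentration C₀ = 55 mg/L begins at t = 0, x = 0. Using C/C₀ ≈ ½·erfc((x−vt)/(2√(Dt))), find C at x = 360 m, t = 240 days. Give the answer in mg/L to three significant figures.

27.5 mg/L

For a continuous step input, C/C₀ ≈ ½·erfc((x−vt)/(2√(Dt))).
vt = 1.5 × 240 = 360 m and 2√(Dt) = 2√(0.011 × 240) = 3.250 m.
Argument (x−vt)/(2√(Dt)) = (360 − 360)/3.250 = 0; ½·erfc(0) = 0.5000.
C = 55 × 0.5000 = 27.5 mg/L.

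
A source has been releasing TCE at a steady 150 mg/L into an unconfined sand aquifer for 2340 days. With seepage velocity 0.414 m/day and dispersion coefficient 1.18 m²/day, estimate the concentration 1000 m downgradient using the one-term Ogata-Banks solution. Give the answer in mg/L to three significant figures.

50.6 mg/L

For a continuous step input, C/C₀ ≈ ½·erfc((x−vt)/(2√(Dt))).
vt = 0.414 × 2340 = 968.76 m and 2√(Dt) = 2√(1.18 × 2340) = 105.1 m.
Argument (x−vt)/(2√(Dt)) = (1000 − 968.76)/105.1 = 0.2972; ½·erfc(0.2972) = 0.3371.
C = 150 × 0.3371 = 50.6 mg/L.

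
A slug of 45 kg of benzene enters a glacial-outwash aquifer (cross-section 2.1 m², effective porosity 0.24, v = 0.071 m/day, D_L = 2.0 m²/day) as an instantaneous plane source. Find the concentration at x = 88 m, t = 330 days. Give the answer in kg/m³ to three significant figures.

For an instantaneous plane source, C(x,t) = M/(n_e·A·√(4πDt)) · exp(−(x−vt)²/(4Dt)), with n_e·A the pore (flow) area.
Plume center vt = 0.071 × 330 = 23.43 m, so the well at 88 m is 64.57 m downgradient of the peak.
√(4πDt) = 91.07 m, giving peak height M/(n_e·A·√(4πDt)) = 45/(0.24 × 2.1 × 91.07) = 0.9804 kg/m³.
(x−vt)²/(4Dt) = (64.57)²/(4 × 2.0 × 330) = 1.579; exp(−1.579) = 0.2062.
C = 0.9804 × 0.2062 = 0.202 kg/m³.

0.202 kg/m³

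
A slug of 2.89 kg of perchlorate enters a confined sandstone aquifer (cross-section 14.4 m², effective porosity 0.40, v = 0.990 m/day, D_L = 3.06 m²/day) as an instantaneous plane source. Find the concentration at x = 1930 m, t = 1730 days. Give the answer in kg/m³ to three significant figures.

For an instantaneous plane source, C(x,t) = M/(n_e·A·√(4πDt)) · exp(−(x−vt)²/(4Dt)), with n_e·A the pore (flow) area.
Plume center vt = 0.990 × 1730 = 1712.7 m, so the well at 1930 m is 217.3 m downgradient of the peak.
√(4πDt) = 257.9 m, giving peak height M/(n_e·A·√(4πDt)) = 2.89/(0.40 × 14.4 × 257.9) = 0.001945 kg/m³.
(x−vt)²/(4Dt) = (217.3)²/(4 × 3.06 × 1730) = 2.230; exp(−2.230) = 0.1075.
C = 0.001945 × 0.1075 = 0.000209 kg/m³.

0.000209 kg/m³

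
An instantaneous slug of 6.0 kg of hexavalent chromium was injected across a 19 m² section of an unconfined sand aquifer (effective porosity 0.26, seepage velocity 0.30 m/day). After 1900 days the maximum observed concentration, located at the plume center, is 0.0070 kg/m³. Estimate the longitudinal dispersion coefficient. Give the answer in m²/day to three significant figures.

1.26 m²/day

At the plume center C_max = M/(n_e·A·√(4πDt)), so D = M²/(4πt·(n_e·A·C_max)²).
n_e·A·C_max = 0.26 × 19 × 0.0070 = 0.03458 kg/m.
D = 6.0²/(4π × 1900 × 0.03458²) = 1.26 m²/day.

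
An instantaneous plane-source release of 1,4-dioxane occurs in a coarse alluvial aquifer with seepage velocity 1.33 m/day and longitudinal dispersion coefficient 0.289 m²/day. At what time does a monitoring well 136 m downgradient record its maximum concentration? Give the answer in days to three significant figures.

For the 1D instantaneous-source solution, setting ∂C/∂t = 0 at fixed x gives v²t² + 2Dt − x² = 0, so t = (√(D² + v²x²) − D)/v².
√(D² + v²x²) = √(0.289² + 1.33² × 136²) = 180.9; v² = 1.7689.
t = (180.9 − 0.289)/1.7689 = 102 days (vs. the pure-advection estimate x/v = 102 d).

102 days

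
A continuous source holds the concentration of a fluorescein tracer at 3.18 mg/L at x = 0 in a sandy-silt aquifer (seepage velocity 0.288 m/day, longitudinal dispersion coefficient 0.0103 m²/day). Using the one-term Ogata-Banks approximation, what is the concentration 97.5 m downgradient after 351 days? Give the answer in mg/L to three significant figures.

For a continuous step input, C/C₀ ≈ ½·erfc((x−vt)/(2√(Dt))).
vt = 0.288 × 351 = 101.088 m and 2√(Dt) = 2√(0.0103 × 351) = 3.803 m.
Argument (x−vt)/(2√(Dt)) = (97.5 − 101.088)/3.803 = -0.9435; ½·erfc(-0.9435) = 0.9089.
C = 3.18 × 0.9089 = 2.89 mg/L.

2.89 mg/L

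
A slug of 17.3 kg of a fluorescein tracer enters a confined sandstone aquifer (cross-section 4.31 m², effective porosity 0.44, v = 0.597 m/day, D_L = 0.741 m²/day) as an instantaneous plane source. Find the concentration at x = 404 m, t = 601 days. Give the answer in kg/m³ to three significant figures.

For an instantaneous plane source, C(x,t) = M/(n_e·A·√(4πDt)) · exp(−(x−vt)²/(4Dt)), with n_e·A the pore (flow) area.
Plume center vt = 0.597 × 601 = 358.797 m, so the well at 404 m is 45.203 m downgradient of the peak.
√(4πDt) = 74.81 m, giving peak height M/(n_e·A·√(4πDt)) = 17.3/(0.44 × 4.31 × 74.81) = 0.1219 kg/m³.
(x−vt)²/(4Dt) = (45.203)²/(4 × 0.741 × 601) = 1.147; exp(−1.147) = 0.3176.
C = 0.1219 × 0.3176 = 0.0387 kg/m³.

0.0387 kg/m³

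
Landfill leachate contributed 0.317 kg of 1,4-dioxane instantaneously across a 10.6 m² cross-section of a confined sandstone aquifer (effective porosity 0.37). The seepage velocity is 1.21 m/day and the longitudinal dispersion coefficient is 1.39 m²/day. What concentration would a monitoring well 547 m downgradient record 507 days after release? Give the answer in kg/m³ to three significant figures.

For an instantaneous plane source, C(x,t) = M/(n_e·A·√(4πDt)) · exp(−(x−vt)²/(4Dt)), with n_e·A the pore (flow) area.
Plume center vt = 1.21 × 507 = 613.47 m, so the well at 547 m is 66.47 m upgradient of the peak.
√(4πDt) = 94.11 m, giving peak height M/(n_e·A·√(4πDt)) = 0.317/(0.37 × 10.6 × 94.11) = 0.0008588 kg/m³.
(x−vt)²/(4Dt) = (-66.47)²/(4 × 1.39 × 507) = 1.567; exp(−1.567) = 0.2087.
C = 0.0008588 × 0.2087 = 0.000179 kg/m³.

0.000179 kg/m³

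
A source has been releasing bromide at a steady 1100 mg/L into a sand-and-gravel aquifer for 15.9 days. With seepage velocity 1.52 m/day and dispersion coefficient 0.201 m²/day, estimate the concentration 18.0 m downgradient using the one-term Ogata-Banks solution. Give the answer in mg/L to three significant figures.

1090 mg/L

For a continuous step input, C/C₀ ≈ ½·erfc((x−vt)/(2√(Dt))).
vt = 1.52 × 15.9 = 24.168 m and 2√(Dt) = 2√(0.201 × 15.9) = 3.575 m.
Argument (x−vt)/(2√(Dt)) = (18.0 − 24.168)/3.575 = -1.725; ½·erfc(-1.725) = 0.9926.
C = 1100 × 0.9926 = 1090 mg/L.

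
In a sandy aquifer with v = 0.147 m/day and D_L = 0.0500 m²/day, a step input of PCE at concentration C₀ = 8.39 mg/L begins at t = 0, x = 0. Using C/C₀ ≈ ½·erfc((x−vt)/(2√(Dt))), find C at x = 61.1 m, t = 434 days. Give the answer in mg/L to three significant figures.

For a continuous step input, C/C₀ ≈ ½·erfc((x−vt)/(2√(Dt))).
vt = 0.147 × 434 = 63.798 m and 2√(Dt) = 2√(0.0500 × 434) = 9.317 m.
Argument (x−vt)/(2√(Dt)) = (61.1 − 63.798)/9.317 = -0.2896; ½·erfc(-0.2896) = 0.6589.
C = 8.39 × 0.6589 = 5.53 mg/L.

5.53 mg/L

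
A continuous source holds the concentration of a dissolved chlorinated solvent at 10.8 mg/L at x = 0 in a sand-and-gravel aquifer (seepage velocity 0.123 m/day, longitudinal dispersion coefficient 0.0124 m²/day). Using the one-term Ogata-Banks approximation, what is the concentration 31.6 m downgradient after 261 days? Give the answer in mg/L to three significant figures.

6.25 mg/L

For a continuous step input, C/C₀ ≈ ½·erfc((x−vt)/(2√(Dt))).
vt = 0.123 × 261 = 32.103 m and 2√(Dt) = 2√(0.0124 × 261) = 3.598 m.
Argument (x−vt)/(2√(Dt)) = (31.6 − 32.103)/3.598 = -0.1398; ½·erfc(-0.1398) = 0.5784.
C = 10.8 × 0.5784 = 6.25 mg/L.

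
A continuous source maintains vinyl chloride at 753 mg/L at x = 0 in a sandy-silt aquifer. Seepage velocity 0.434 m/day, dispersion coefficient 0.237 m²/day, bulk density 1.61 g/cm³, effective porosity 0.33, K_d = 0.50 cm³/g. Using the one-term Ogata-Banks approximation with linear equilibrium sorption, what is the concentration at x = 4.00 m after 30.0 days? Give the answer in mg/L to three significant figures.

Retardation factor R = 1 + ρ_b·K_d/n = 1 + 1.61 × 0.50/0.33 = 3.439.
Sorption retards both mechanisms: v_R = v/R = 0.1262 m/day, D_R = D/R = 0.06892 m²/day.
v_R·t = 0.1262 × 30.0 = 3.786 m; 2√(D_R t) = 2.876 m; argument = (4.00 − 3.786)/2.876 = 0.07441.
C = C₀ × ½·erfc(0.07441) = 753 × 0.4581 = 345 mg/L.

345 mg/L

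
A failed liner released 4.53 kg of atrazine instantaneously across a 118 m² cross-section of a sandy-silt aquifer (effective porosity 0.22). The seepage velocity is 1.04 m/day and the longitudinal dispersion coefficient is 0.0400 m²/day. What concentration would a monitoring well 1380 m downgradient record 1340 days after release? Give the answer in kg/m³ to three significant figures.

For an instantaneous plane source, C(x,t) = M/(n_e·A·√(4πDt)) · exp(−(x−vt)²/(4Dt)), with n_e·A the pore (flow) area.
Plume center vt = 1.04 × 1340 = 1393.6 m, so the well at 1380 m is 13.6 m upgradient of the peak.
√(4πDt) = 25.95 m, giving peak height M/(n_e·A·√(4πDt)) = 4.53/(0.22 × 118 × 25.95) = 0.006724 kg/m³.
(x−vt)²/(4Dt) = (-13.6)²/(4 × 0.0400 × 1340) = 0.8627; exp(−0.8627) = 0.4220.
C = 0.006724 × 0.4220 = 0.00284 kg/m³.

0.00284 kg/m³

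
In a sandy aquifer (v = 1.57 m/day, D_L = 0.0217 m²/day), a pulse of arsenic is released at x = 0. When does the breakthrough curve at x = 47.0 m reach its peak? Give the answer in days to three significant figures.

29.9 days

For the 1D instantaneous-source solution, setting ∂C/∂t = 0 at fixed x gives v²t² + 2Dt − x² = 0, so t = (√(D² + v²x²) − D)/v².
√(D² + v²x²) = √(0.0217² + 1.57² × 47.0²) = 73.79; v² = 2.4649.
t = (73.79 − 0.0217)/2.4649 = 29.9 days (vs. the pure-advection estimate x/v = 29.9 d).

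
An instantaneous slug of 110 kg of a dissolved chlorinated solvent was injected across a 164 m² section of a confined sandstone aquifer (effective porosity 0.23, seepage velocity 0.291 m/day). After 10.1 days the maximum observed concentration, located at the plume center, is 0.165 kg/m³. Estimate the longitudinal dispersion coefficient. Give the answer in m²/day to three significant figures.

2.46 m²/day

At the plume center C_max = M/(n_e·A·√(4πDt)), so D = M²/(4πt·(n_e·A·C_max)²).
n_e·A·C_max = 0.23 × 164 × 0.165 = 6.224 kg/m.
D = 110²/(4π × 10.1 × 6.224²) = 2.46 m²/day.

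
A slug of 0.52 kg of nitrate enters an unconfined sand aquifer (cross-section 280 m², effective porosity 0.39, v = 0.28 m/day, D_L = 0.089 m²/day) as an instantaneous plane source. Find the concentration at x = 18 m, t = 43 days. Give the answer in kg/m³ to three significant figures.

6.75e-05 kg/m³

For an instantaneous plane source, C(x,t) = M/(n_e·A·√(4πDt)) · exp(−(x−vt)²/(4Dt)), with n_e·A the pore (flow) area.
Plume center vt = 0.28 × 43 = 12.04 m, so the well at 18 m is 5.96 m downgradient of the peak.
√(4πDt) = 6.935 m, giving peak height M/(n_e·A·√(4πDt)) = 0.52/(0.39 × 280 × 6.935) = 0.0006866 kg/m³.
(x−vt)²/(4Dt) = (5.96)²/(4 × 0.089 × 43) = 2.320; exp(−2.320) = 0.09827.
C = 0.0006866 × 0.09827 = 6.75e-05 kg/m³.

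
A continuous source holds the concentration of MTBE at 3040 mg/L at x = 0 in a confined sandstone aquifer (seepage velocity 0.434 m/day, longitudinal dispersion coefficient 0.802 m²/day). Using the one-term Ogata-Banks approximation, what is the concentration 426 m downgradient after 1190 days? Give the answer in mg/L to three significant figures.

2980 mg/L

For a continuous step input, C/C₀ ≈ ½·erfc((x−vt)/(2√(Dt))).
vt = 0.434 × 1190 = 516.46 m and 2√(Dt) = 2√(0.802 × 1190) = 61.79 m.
Argument (x−vt)/(2√(Dt)) = (426 − 516.46)/61.79 = -1.464; ½·erfc(-1.464) = 0.9808.
C = 3040 × 0.9808 = 2980 mg/L.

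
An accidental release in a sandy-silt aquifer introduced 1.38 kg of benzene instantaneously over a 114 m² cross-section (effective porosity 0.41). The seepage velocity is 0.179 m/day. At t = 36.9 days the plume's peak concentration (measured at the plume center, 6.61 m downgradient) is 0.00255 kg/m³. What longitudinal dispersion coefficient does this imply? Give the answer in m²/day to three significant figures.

At the plume center C_max = M/(n_e·A·√(4πDt)), so D = M²/(4πt·(n_e·A·C_max)²).
n_e·A·C_max = 0.41 × 114 × 0.00255 = 0.1192 kg/m.
D = 1.38²/(4π × 36.9 × 0.1192²) = 0.289 m²/day.

0.289 m²/day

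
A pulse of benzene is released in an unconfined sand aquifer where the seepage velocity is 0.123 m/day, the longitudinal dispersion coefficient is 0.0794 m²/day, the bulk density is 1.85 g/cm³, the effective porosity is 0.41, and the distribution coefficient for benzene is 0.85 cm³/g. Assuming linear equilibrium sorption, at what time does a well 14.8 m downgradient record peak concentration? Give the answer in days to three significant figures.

Retardation factor R = 1 + ρ_b·K_d/n = 1 + 1.85 × 0.85/0.41 = 4.835.
Sorption retards both mechanisms: v_R = v/R = 0.02544 m/day, D_R = D/R = 0.01642 m²/day.
Peak time from v_R²t² + 2D_R t − x² = 0: t = (√(D_R² + v_R²x²) − D_R)/v_R².
√(D_R² + v_R²x²) = √(0.01642² + 0.02544² × 14.8²) = 0.3769; v_R² = 0.0006472.
t = (0.3769 − 0.01642)/0.0006472 = 557 days.

557 days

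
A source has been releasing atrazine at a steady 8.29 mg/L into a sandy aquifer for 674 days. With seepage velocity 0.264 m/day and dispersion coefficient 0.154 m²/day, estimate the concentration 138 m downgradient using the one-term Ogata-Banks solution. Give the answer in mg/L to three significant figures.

For a continuous step input, C/C₀ ≈ ½·erfc((x−vt)/(2√(Dt))).
vt = 0.264 × 674 = 177.936 m and 2√(Dt) = 2√(0.154 × 674) = 20.38 m.
Argument (x−vt)/(2√(Dt)) = (138 − 177.936)/20.38 = -1.960; ½·erfc(-1.960) = 0.9972.
C = 8.29 × 0.9972 = 8.27 mg/L.

8.27 mg/L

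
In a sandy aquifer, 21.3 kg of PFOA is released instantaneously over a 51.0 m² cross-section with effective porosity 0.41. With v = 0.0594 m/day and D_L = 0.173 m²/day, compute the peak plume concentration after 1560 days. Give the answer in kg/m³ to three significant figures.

0.0175 kg/m³

The peak of an instantaneous 1D plume sits at x = vt; there the Gaussian factor is 1 and C_max = M/(n_e·A·√(4πDt)), where n_e·A is the pore area the mass is dissolved in.
√(4πDt) = √(4π × 0.173 × 1560) = 58.24 m, so C_max = 21.3/(0.41 × 51.0 × 58.24) = 0.0175 kg/m³.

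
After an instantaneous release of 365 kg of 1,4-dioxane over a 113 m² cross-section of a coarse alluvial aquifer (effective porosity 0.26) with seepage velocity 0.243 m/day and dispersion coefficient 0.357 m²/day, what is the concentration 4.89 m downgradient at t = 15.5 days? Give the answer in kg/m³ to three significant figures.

1.41 kg/m³

For an instantaneous plane source, C(x,t) = M/(n_e·A·√(4πDt)) · exp(−(x−vt)²/(4Dt)), with n_e·A the pore (flow) area.
Plume center vt = 0.243 × 15.5 = 3.7665 m, so the well at 4.89 m is 1.1235 m downgradient of the peak.
√(4πDt) = 8.339 m, giving peak height M/(n_e·A·√(4πDt)) = 365/(0.26 × 113 × 8.339) = 1.490 kg/m³.
(x−vt)²/(4Dt) = (1.1235)²/(4 × 0.357 × 15.5) = 0.05703; exp(−0.05703) = 0.9446.
C = 1.490 × 0.9446 = 1.41 kg/m³.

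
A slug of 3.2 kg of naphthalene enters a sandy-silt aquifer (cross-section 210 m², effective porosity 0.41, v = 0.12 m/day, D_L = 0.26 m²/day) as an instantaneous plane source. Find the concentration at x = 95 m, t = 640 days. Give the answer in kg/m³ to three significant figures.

For an instantaneous plane source, C(x,t) = M/(n_e·A·√(4πDt)) · exp(−(x−vt)²/(4Dt)), with n_e·A the pore (flow) area.
Plume center vt = 0.12 × 640 = 76.8 m, so the well at 95 m is 18.2 m downgradient of the peak.
√(4πDt) = 45.73 m, giving peak height M/(n_e·A·√(4πDt)) = 3.2/(0.41 × 210 × 45.73) = 0.0008127 kg/m³.
(x−vt)²/(4Dt) = (18.2)²/(4 × 0.26 × 640) = 0.4977; exp(−0.4977) = 0.6079.
C = 0.0008127 × 0.6079 = 0.000494 kg/m³.

0.000494 kg/m³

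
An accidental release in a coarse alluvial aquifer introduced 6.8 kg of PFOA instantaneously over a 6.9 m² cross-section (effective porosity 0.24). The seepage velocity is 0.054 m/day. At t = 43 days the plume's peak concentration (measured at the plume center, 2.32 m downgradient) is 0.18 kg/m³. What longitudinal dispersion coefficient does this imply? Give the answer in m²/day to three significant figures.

At the plume center C_max = M/(n_e·A·√(4πDt)), so D = M²/(4πt·(n_e·A·C_max)²).
n_e·A·C_max = 0.24 × 6.9 × 0.18 = 0.2981 kg/m.
D = 6.8²/(4π × 43 × 0.2981²) = 0.963 m²/day.

0.963 m²/day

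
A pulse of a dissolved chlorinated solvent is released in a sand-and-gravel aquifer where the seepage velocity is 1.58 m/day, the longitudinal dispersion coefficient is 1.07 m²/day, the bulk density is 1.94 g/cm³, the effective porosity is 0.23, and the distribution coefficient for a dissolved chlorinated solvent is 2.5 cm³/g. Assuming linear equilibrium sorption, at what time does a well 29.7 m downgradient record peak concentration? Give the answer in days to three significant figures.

Retardation factor R = 1 + ρ_b·K_d/n = 1 + 1.94 × 2.5/0.23 = 22.09.
Sorption retards both mechanisms: v_R = v/R = 0.07153 m/day, D_R = D/R = 0.04844 m²/day.
Peak time from v_R²t² + 2D_R t − x² = 0: t = (√(D_R² + v_R²x²) − D_R)/v_R².
√(D_R² + v_R²x²) = √(0.04844² + 0.07153² × 29.7²) = 2.125; v_R² = 0.005117.
t = (2.125 − 0.04844)/0.005117 = 406 days.

406 days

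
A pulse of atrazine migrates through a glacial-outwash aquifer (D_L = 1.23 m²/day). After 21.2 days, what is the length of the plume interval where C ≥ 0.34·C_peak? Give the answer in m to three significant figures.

21.2 m

The plume is Gaussian with σ = √(2Dt) = √(2 × 1.23 × 21.2) = 7.222 m.
C/C_peak = exp(−Δx²/(2σ²)) = 0.34 ⇒ Δx = σ·√(−2 ln 0.34) = 7.222 × 1.469 = 10.61 m.
Width = 2Δx = 21.2 m.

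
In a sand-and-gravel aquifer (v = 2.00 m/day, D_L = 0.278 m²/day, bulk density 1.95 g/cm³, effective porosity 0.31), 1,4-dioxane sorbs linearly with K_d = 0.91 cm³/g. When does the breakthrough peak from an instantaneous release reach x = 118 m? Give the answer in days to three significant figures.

Retardation factor R = 1 + ρ_b·K_d/n = 1 + 1.95 × 0.91/0.31 = 6.724.
Sorption retards both mechanisms: v_R = v/R = 0.2974 m/day, D_R = D/R = 0.04134 m²/day.
Peak time from v_R²t² + 2D_R t − x² = 0: t = (√(D_R² + v_R²x²) − D_R)/v_R².
√(D_R² + v_R²x²) = √(0.04134² + 0.2974² × 118²) = 35.09; v_R² = 0.08845.
t = (35.09 − 0.04134)/0.08845 = 396 days.

396 days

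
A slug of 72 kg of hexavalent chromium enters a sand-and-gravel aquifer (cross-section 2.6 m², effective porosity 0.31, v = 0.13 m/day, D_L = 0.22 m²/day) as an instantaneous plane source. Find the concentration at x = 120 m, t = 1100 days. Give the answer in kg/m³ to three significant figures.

For an instantaneous plane source, C(x,t) = M/(n_e·A·√(4πDt)) · exp(−(x−vt)²/(4Dt)), with n_e·A the pore (flow) area.
Plume center vt = 0.13 × 1100 = 143 m, so the well at 120 m is 23 m upgradient of the peak.
√(4πDt) = 55.15 m, giving peak height M/(n_e·A·√(4πDt)) = 72/(0.31 × 2.6 × 55.15) = 1.620 kg/m³.
(x−vt)²/(4Dt) = (-23)²/(4 × 0.22 × 1100) = 0.5465; exp(−0.5465) = 0.5790.
C = 1.620 × 0.5790 = 0.938 kg/m³.

0.938 kg/m³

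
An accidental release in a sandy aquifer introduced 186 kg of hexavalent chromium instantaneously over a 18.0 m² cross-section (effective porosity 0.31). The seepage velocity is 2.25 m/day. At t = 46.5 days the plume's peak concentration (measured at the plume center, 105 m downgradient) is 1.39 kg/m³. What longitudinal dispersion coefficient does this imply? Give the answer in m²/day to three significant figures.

At the plume center C_max = M/(n_e·A·√(4πDt)), so D = M²/(4πt·(n_e·A·C_max)²).
n_e·A·C_max = 0.31 × 18.0 × 1.39 = 7.756 kg/m.
D = 186²/(4π × 46.5 × 7.756²) = 0.984 m²/day.

0.984 m²/day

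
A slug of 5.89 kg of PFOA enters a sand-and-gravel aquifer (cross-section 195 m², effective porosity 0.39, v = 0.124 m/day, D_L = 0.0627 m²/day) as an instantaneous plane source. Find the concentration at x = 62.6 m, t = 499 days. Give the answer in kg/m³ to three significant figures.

0.00389 kg/m³

For an instantaneous plane source, C(x,t) = M/(n_e·A·√(4πDt)) · exp(−(x−vt)²/(4Dt)), with n_e·A the pore (flow) area.
Plume center vt = 0.124 × 499 = 61.876 m, so the well at 62.6 m is 0.724 m downgradient of the peak.
√(4πDt) = 19.83 m, giving peak height M/(n_e·A·√(4πDt)) = 5.89/(0.39 × 195 × 19.83) = 0.003906 kg/m³.
(x−vt)²/(4Dt) = (0.724)²/(4 × 0.0627 × 499) = 0.004188; exp(−0.004188) = 0.9958.
C = 0.003906 × 0.9958 = 0.00389 kg/m³.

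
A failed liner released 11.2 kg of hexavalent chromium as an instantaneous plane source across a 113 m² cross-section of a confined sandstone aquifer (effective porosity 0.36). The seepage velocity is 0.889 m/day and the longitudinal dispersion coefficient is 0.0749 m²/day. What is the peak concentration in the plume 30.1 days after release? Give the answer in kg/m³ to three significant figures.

The peak of an instantaneous 1D plume sits at x = vt; there the Gaussian factor is 1 and C_max = M/(n_e·A·√(4πDt)), where n_e·A is the pore area the mass is dissolved in.
√(4πDt) = √(4π × 0.0749 × 30.1) = 5.323 m, so C_max = 11.2/(0.36 × 113 × 5.323) = 0.0517 kg/m³.

0.0517 kg/m³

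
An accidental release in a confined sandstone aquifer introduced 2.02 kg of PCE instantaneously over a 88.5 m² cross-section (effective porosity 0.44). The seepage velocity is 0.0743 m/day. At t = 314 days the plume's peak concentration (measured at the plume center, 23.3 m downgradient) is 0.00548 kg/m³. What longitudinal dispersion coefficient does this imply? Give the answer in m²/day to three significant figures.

At the plume center C_max = M/(n_e·A·√(4πDt)), so D = M²/(4πt·(n_e·A·C_max)²).
n_e·A·C_max = 0.44 × 88.5 × 0.00548 = 0.2134 kg/m.
D = 2.02²/(4π × 314 × 0.2134²) = 0.0227 m²/day.

0.0227 m²/day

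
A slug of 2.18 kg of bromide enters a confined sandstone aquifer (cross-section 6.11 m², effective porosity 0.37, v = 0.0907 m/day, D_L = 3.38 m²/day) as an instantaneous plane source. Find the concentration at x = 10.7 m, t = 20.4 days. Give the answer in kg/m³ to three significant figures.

0.0247 kg/m³

For an instantaneous plane source, C(x,t) = M/(n_e·A·√(4πDt)) · exp(−(x−vt)²/(4Dt)), with n_e·A the pore (flow) area.
Plume center vt = 0.0907 × 20.4 = 1.85028 m, so the well at 10.7 m is 8.84972 m downgradient of the peak.
√(4πDt) = 29.44 m, giving peak height M/(n_e·A·√(4πDt)) = 2.18/(0.37 × 6.11 × 29.44) = 0.03275 kg/m³.
(x−vt)²/(4Dt) = (8.84972)²/(4 × 3.38 × 20.4) = 0.2840; exp(−0.2840) = 0.7528.
C = 0.03275 × 0.7528 = 0.0247 kg/m³.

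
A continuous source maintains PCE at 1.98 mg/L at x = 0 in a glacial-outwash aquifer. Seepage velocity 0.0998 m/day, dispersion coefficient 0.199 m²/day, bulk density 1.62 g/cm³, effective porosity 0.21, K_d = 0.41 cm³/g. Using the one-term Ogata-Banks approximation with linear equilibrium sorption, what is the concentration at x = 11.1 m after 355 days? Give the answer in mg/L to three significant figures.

Retardation factor R = 1 + ρ_b·K_d/n = 1 + 1.62 × 0.41/0.21 = 4.163.
Sorption retards both mechanisms: v_R = v/R = 0.02397 m/day, D_R = D/R = 0.04780 m²/day.
v_R·t = 0.02397 × 355 = 8.50935 m; 2√(D_R t) = 8.239 m; argument = (11.1 − 8.50935)/8.239 = 0.3144.
C = C₀ × ½·erfc(0.3144) = 1.98 × 0.3283 = 0.650 mg/L.

0.650 mg/L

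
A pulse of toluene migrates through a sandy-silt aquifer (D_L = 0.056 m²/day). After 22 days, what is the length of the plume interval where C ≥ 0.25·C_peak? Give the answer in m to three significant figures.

The plume is Gaussian with σ = √(2Dt) = √(2 × 0.056 × 22) = 1.570 m.
C/C_peak = exp(−Δx²/(2σ²)) = 0.25 ⇒ Δx = σ·√(−2 ln 0.25) = 1.570 × 1.665 = 2.614 m.
Width = 2Δx = 5.23 m.

5.23 m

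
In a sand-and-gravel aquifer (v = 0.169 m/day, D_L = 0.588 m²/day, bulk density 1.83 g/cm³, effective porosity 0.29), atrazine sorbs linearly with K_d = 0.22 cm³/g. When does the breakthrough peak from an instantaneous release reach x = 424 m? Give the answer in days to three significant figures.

Retardation factor R = 1 + ρ_b·K_d/n = 1 + 1.83 × 0.22/0.29 = 2.388.
Sorption retards both mechanisms: v_R = v/R = 0.07077 m/day, D_R = D/R = 0.2462 m²/day.
Peak time from v_R²t² + 2D_R t − x² = 0: t = (√(D_R² + v_R²x²) − D_R)/v_R².
√(D_R² + v_R²x²) = √(0.2462² + 0.07077² × 424²) = 30.01; v_R² = 0.005008.
t = (30.01 − 0.2462)/0.005008 = 5940 days.

5940 days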